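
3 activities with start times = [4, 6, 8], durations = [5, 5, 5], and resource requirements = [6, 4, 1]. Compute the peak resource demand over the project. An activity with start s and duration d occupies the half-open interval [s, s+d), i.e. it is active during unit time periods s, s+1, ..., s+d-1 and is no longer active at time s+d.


Each activity i is active on [start_i, start_i + duration_i).
Compute total resource usage per time slot:
  t=0: active resources = [], total = 0
  t=1: active resources = [], total = 0
  t=2: active resources = [], total = 0
  t=3: active resources = [], total = 0
  t=4: active resources = [6], total = 6
  t=5: active resources = [6], total = 6
  t=6: active resources = [6, 4], total = 10
  t=7: active resources = [6, 4], total = 10
  t=8: active resources = [6, 4, 1], total = 11
  t=9: active resources = [4, 1], total = 5
  t=10: active resources = [4, 1], total = 5
  t=11: active resources = [1], total = 1
  t=12: active resources = [1], total = 1
Peak resource demand = 11

11


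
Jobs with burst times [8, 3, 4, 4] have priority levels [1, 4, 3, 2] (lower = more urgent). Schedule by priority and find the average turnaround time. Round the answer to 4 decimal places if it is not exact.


Sort by priority (ascending = highest first):
Order: [(1, 8), (2, 4), (3, 4), (4, 3)]
Completion times:
  Priority 1, burst=8, C=8
  Priority 2, burst=4, C=12
  Priority 3, burst=4, C=16
  Priority 4, burst=3, C=19
Average turnaround = 55/4 = 13.75

13.75


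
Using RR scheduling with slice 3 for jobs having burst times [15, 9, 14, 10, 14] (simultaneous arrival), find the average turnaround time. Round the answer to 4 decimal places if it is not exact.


Time quantum = 3
Execution trace:
  J1 runs 3 units, time = 3
  J2 runs 3 units, time = 6
  J3 runs 3 units, time = 9
  J4 runs 3 units, time = 12
  J5 runs 3 units, time = 15
  J1 runs 3 units, time = 18
  J2 runs 3 units, time = 21
  J3 runs 3 units, time = 24
  J4 runs 3 units, time = 27
  J5 runs 3 units, time = 30
  J1 runs 3 units, time = 33
  J2 runs 3 units, time = 36
  J3 runs 3 units, time = 39
  J4 runs 3 units, time = 42
  J5 runs 3 units, time = 45
  J1 runs 3 units, time = 48
  J3 runs 3 units, time = 51
  J4 runs 1 units, time = 52
  J5 runs 3 units, time = 55
  J1 runs 3 units, time = 58
  J3 runs 2 units, time = 60
  J5 runs 2 units, time = 62
Finish times: [58, 36, 60, 52, 62]
Average turnaround = 268/5 = 53.6

53.6


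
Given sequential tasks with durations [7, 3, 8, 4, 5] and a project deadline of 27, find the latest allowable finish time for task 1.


LF(activity 1) = deadline - sum of successor durations
Successors: activities 2 through 5 with durations [3, 8, 4, 5]
Sum of successor durations = 20
LF = 27 - 20 = 7

7


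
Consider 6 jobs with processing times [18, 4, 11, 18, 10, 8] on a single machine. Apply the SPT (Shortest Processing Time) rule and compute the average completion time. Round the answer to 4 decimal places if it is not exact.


Sort jobs by processing time (SPT order): [4, 8, 10, 11, 18, 18]
Compute completion times sequentially:
  Job 1: processing = 4, completes at 4
  Job 2: processing = 8, completes at 12
  Job 3: processing = 10, completes at 22
  Job 4: processing = 11, completes at 33
  Job 5: processing = 18, completes at 51
  Job 6: processing = 18, completes at 69
Sum of completion times = 191
Average completion time = 191/6 = 31.8333

31.8333


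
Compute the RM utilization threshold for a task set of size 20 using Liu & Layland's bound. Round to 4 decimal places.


Compute 2^(1/20) = 1.0352649238
Subtract 1: 1.0352649238 - 1 = 0.0352649238
Multiply by n: 20 * 0.0352649238 = 0.7052984760
Round to 4 dp: 0.7053

0.7053


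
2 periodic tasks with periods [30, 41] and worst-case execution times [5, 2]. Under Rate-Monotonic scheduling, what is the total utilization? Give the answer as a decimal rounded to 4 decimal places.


Compute individual utilizations (exact fractions):
  Task 1: C/T = 5/30 = 1/6 (approx. 0.1667)
  Task 2: C/T = 2/41 (approx. 0.0488)
Total utilization U = 1/6 + 2/41 = 53/246
Rounded to 4 decimal places: U = 0.2154
RM (Liu & Layland) bound for 2 tasks = 0.828427; compare with U = 53/246 (approx. 0.215447)
U <= bound, so schedulable by RM sufficient condition.

0.2154


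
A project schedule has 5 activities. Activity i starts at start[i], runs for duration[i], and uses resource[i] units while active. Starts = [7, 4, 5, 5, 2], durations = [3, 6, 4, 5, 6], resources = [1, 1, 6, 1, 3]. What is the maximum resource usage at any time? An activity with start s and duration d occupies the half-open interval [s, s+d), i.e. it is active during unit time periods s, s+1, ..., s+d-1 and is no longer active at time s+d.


Each activity i is active on [start_i, start_i + duration_i).
Compute total resource usage per time slot:
  t=0: active resources = [], total = 0
  t=1: active resources = [], total = 0
  t=2: active resources = [3], total = 3
  t=3: active resources = [3], total = 3
  t=4: active resources = [1, 3], total = 4
  t=5: active resources = [1, 6, 1, 3], total = 11
  t=6: active resources = [1, 6, 1, 3], total = 11
  t=7: active resources = [1, 1, 6, 1, 3], total = 12
  t=8: active resources = [1, 1, 6, 1], total = 9
  t=9: active resources = [1, 1, 1], total = 3
Peak resource demand = 12

12


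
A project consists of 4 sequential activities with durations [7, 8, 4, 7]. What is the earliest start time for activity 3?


Activity 3 starts after activities 1 through 2 complete.
Predecessor durations: [7, 8]
ES = 7 + 8 = 15

15


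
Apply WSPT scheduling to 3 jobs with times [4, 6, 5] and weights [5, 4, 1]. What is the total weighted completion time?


Compute p/w ratios and sort ascending (WSPT): [(4, 5), (6, 4), (5, 1)]
Compute weighted completion times:
  Job (p=4,w=5): C=4, w*C=5*4=20
  Job (p=6,w=4): C=10, w*C=4*10=40
  Job (p=5,w=1): C=15, w*C=1*15=15
Total weighted completion time = 75

75


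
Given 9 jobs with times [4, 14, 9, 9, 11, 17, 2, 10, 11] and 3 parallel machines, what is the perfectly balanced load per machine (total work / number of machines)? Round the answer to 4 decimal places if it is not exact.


Total processing time = 4 + 14 + 9 + 9 + 11 + 17 + 2 + 10 + 11 = 87
Number of machines = 3
Ideal balanced load = 87 / 3 = 29.0

29.0


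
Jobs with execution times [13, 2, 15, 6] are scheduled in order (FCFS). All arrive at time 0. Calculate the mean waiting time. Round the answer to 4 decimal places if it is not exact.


FCFS order (as given): [13, 2, 15, 6]
Waiting times:
  Job 1: wait = 0
  Job 2: wait = 13
  Job 3: wait = 15
  Job 4: wait = 30
Sum of waiting times = 58
Average waiting time = 58/4 = 14.5

14.5


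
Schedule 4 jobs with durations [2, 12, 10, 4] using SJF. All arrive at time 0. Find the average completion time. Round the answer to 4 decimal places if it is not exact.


SJF order (ascending): [2, 4, 10, 12]
Completion times:
  Job 1: burst=2, C=2
  Job 2: burst=4, C=6
  Job 3: burst=10, C=16
  Job 4: burst=12, C=28
Average completion = 52/4 = 13.0

13.0


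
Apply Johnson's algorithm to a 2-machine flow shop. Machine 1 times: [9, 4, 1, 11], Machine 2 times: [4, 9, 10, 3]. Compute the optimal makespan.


Apply Johnson's rule:
  Group 1 (a <= b): [(3, 1, 10), (2, 4, 9)]
  Group 2 (a > b): [(1, 9, 4), (4, 11, 3)]
Optimal job order: [3, 2, 1, 4]
Schedule:
  Job 3: M1 done at 1, M2 done at 11
  Job 2: M1 done at 5, M2 done at 20
  Job 1: M1 done at 14, M2 done at 24
  Job 4: M1 done at 25, M2 done at 28
Makespan = 28

28


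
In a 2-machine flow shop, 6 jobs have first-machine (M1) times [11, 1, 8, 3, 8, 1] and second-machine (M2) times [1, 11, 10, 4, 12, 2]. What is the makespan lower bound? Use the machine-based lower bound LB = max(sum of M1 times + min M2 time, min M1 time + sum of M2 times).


LB1 = sum(M1 times) + min(M2 times) = 32 + 1 = 33
LB2 = min(M1 times) + sum(M2 times) = 1 + 40 = 41
Lower bound = max(LB1, LB2) = max(33, 41) = 41

41


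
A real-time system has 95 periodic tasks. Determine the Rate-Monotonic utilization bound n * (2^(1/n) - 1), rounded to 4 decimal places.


Compute 2^(1/95) = 1.0073229689
Subtract 1: 1.0073229689 - 1 = 0.0073229689
Multiply by n: 95 * 0.0073229689 = 0.6956820455
Round to 4 dp: 0.6957

0.6957


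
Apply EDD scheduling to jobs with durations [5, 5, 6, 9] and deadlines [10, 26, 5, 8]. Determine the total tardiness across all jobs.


Sort by due date (EDD order): [(6, 5), (9, 8), (5, 10), (5, 26)]
Compute completion times and tardiness:
  Job 1: p=6, d=5, C=6, tardiness=max(0,6-5)=1
  Job 2: p=9, d=8, C=15, tardiness=max(0,15-8)=7
  Job 3: p=5, d=10, C=20, tardiness=max(0,20-10)=10
  Job 4: p=5, d=26, C=25, tardiness=max(0,25-26)=0
Total tardiness = 18

18


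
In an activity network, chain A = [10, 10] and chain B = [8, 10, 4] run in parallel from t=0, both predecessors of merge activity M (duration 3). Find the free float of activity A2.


ES(A2) = sum of predecessors on chain A = 10
EF(A2) = ES + duration = 10 + 10 = 20
Successor of A2 is M. ES(M) = max(sum(A), sum(B)) = max(20, 22) = 22
Free float = ES(successor) - EF(current) = 22 - 20 = 2

2


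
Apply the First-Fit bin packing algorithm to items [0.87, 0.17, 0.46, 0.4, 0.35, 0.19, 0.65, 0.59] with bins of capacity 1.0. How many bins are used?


Place items sequentially using First-Fit:
  Item 0.87 -> new Bin 1
  Item 0.17 -> new Bin 2
  Item 0.46 -> Bin 2 (now 0.63)
  Item 0.4 -> new Bin 3
  Item 0.35 -> Bin 2 (now 0.98)
  Item 0.19 -> Bin 3 (now 0.59)
  Item 0.65 -> new Bin 4
  Item 0.59 -> new Bin 5
Total bins used = 5

5


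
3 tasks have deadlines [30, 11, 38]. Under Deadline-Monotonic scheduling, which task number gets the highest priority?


Sort tasks by relative deadline (ascending):
  Task 2: deadline = 11
  Task 1: deadline = 30
  Task 3: deadline = 38
Priority order (highest first): [2, 1, 3]
Highest priority task = 2

2


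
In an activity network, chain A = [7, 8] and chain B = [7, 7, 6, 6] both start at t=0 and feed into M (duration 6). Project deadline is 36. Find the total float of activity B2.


Forward pass: ES(B2) = sum of predecessors on chain B = 7
EF = ES + duration = 7 + 7 = 14
Backward pass: LF(M) = deadline = 36; LS(M) = 36 - 6 = 30
LF(B2) = LS(M) - sum(successors on chain B) = 30 - 12 = 18
LS = LF - duration = 18 - 7 = 11
Total float = LS - ES = 11 - 7 = 4

4


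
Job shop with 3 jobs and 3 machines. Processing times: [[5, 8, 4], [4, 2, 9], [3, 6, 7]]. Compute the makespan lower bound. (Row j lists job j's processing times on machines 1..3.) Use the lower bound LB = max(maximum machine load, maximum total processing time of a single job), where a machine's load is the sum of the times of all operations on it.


Machine loads:
  Machine 1: 5 + 4 + 3 = 12
  Machine 2: 8 + 2 + 6 = 16
  Machine 3: 4 + 9 + 7 = 20
Max machine load = 20
Job totals:
  Job 1: 17
  Job 2: 15
  Job 3: 16
Max job total = 17
Lower bound = max(20, 17) = 20

20


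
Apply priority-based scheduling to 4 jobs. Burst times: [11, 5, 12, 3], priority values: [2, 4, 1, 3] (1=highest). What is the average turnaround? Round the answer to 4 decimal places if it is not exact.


Sort by priority (ascending = highest first):
Order: [(1, 12), (2, 11), (3, 3), (4, 5)]
Completion times:
  Priority 1, burst=12, C=12
  Priority 2, burst=11, C=23
  Priority 3, burst=3, C=26
  Priority 4, burst=5, C=31
Average turnaround = 92/4 = 23.0

23.0


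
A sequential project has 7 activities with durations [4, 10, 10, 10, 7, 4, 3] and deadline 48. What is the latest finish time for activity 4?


LF(activity 4) = deadline - sum of successor durations
Successors: activities 5 through 7 with durations [7, 4, 3]
Sum of successor durations = 14
LF = 48 - 14 = 34

34


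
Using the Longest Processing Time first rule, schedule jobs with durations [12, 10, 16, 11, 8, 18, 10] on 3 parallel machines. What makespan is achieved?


Sort jobs in decreasing order (LPT): [18, 16, 12, 11, 10, 10, 8]
Assign each job to the least loaded machine:
  Machine 1: jobs [18, 10], load = 28
  Machine 2: jobs [16, 10], load = 26
  Machine 3: jobs [12, 11, 8], load = 31
Makespan = max load = 31

31


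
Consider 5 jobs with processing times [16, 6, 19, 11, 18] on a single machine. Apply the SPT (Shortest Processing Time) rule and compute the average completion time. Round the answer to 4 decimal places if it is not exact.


Sort jobs by processing time (SPT order): [6, 11, 16, 18, 19]
Compute completion times sequentially:
  Job 1: processing = 6, completes at 6
  Job 2: processing = 11, completes at 17
  Job 3: processing = 16, completes at 33
  Job 4: processing = 18, completes at 51
  Job 5: processing = 19, completes at 70
Sum of completion times = 177
Average completion time = 177/5 = 35.4

35.4


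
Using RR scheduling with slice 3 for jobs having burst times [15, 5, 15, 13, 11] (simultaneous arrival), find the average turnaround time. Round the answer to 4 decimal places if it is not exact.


Time quantum = 3
Execution trace:
  J1 runs 3 units, time = 3
  J2 runs 3 units, time = 6
  J3 runs 3 units, time = 9
  J4 runs 3 units, time = 12
  J5 runs 3 units, time = 15
  J1 runs 3 units, time = 18
  J2 runs 2 units, time = 20
  J3 runs 3 units, time = 23
  J4 runs 3 units, time = 26
  J5 runs 3 units, time = 29
  J1 runs 3 units, time = 32
  J3 runs 3 units, time = 35
  J4 runs 3 units, time = 38
  J5 runs 3 units, time = 41
  J1 runs 3 units, time = 44
  J3 runs 3 units, time = 47
  J4 runs 3 units, time = 50
  J5 runs 2 units, time = 52
  J1 runs 3 units, time = 55
  J3 runs 3 units, time = 58
  J4 runs 1 units, time = 59
Finish times: [55, 20, 58, 59, 52]
Average turnaround = 244/5 = 48.8

48.8


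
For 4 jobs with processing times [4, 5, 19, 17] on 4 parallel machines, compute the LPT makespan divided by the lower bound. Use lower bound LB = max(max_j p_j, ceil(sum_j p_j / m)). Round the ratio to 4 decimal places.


LPT order: [19, 17, 5, 4]
Machine loads after assignment: [19, 17, 5, 4]
LPT makespan = 19
Lower bound = max(max_job, ceil(total/4)) = max(19, 12) = 19
Ratio = 19 / 19 = 1.0

1.0


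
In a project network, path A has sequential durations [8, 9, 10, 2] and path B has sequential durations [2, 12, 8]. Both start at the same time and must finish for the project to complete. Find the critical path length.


Path A total = 8 + 9 + 10 + 2 = 29
Path B total = 2 + 12 + 8 = 22
Critical path = longest path = max(29, 22) = 29

29


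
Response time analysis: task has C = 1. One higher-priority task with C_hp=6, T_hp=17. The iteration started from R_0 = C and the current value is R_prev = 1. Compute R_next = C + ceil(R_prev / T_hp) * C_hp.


R_next = C + ceil(R_prev / T_hp) * C_hp
ceil(1 / 17) = ceil(0.0588) = 1
Interference = 1 * 6 = 6
R_next = 1 + 6 = 7

7


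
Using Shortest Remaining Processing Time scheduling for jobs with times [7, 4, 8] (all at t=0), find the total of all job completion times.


Since all jobs arrive at t=0, SRPT equals SPT ordering.
SPT order: [4, 7, 8]
Completion times:
  Job 1: p=4, C=4
  Job 2: p=7, C=11
  Job 3: p=8, C=19
Total completion time = 4 + 11 + 19 = 34

34


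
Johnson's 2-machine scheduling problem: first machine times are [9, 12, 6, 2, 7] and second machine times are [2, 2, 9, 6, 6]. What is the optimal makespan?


Apply Johnson's rule:
  Group 1 (a <= b): [(4, 2, 6), (3, 6, 9)]
  Group 2 (a > b): [(5, 7, 6), (1, 9, 2), (2, 12, 2)]
Optimal job order: [4, 3, 5, 1, 2]
Schedule:
  Job 4: M1 done at 2, M2 done at 8
  Job 3: M1 done at 8, M2 done at 17
  Job 5: M1 done at 15, M2 done at 23
  Job 1: M1 done at 24, M2 done at 26
  Job 2: M1 done at 36, M2 done at 38
Makespan = 38

38


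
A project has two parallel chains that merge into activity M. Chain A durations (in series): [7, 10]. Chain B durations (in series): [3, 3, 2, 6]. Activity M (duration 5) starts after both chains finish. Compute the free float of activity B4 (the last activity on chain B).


ES(B4) = sum of predecessors on chain B = 8
EF(B4) = ES + duration = 8 + 6 = 14
Successor of B4 is M. ES(M) = max(sum(A), sum(B)) = max(17, 14) = 17
Free float = ES(successor) - EF(current) = 17 - 14 = 3

3


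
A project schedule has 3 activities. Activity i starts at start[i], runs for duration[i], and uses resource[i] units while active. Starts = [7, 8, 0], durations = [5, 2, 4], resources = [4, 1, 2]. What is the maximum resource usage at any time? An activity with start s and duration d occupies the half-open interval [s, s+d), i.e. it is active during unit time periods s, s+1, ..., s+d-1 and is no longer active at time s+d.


Each activity i is active on [start_i, start_i + duration_i).
Compute total resource usage per time slot:
  t=0: active resources = [2], total = 2
  t=1: active resources = [2], total = 2
  t=2: active resources = [2], total = 2
  t=3: active resources = [2], total = 2
  t=4: active resources = [], total = 0
  t=5: active resources = [], total = 0
  t=6: active resources = [], total = 0
  t=7: active resources = [4], total = 4
  t=8: active resources = [4, 1], total = 5
  t=9: active resources = [4, 1], total = 5
  t=10: active resources = [4], total = 4
  t=11: active resources = [4], total = 4
Peak resource demand = 5

5


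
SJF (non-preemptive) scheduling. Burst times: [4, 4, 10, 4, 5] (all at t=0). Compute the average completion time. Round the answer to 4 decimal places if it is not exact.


SJF order (ascending): [4, 4, 4, 5, 10]
Completion times:
  Job 1: burst=4, C=4
  Job 2: burst=4, C=8
  Job 3: burst=4, C=12
  Job 4: burst=5, C=17
  Job 5: burst=10, C=27
Average completion = 68/5 = 13.6

13.6


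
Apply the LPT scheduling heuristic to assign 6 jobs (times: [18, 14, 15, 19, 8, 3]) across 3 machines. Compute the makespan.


Sort jobs in decreasing order (LPT): [19, 18, 15, 14, 8, 3]
Assign each job to the least loaded machine:
  Machine 1: jobs [19, 3], load = 22
  Machine 2: jobs [18, 8], load = 26
  Machine 3: jobs [15, 14], load = 29
Makespan = max load = 29

29


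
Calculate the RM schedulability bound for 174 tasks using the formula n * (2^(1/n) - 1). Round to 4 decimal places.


Compute 2^(1/174) = 1.0039915496
Subtract 1: 1.0039915496 - 1 = 0.0039915496
Multiply by n: 174 * 0.0039915496 = 0.6945296304
Round to 4 dp: 0.6945

0.6945


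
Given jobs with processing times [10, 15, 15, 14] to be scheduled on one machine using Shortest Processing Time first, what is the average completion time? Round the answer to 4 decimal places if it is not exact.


Sort jobs by processing time (SPT order): [10, 14, 15, 15]
Compute completion times sequentially:
  Job 1: processing = 10, completes at 10
  Job 2: processing = 14, completes at 24
  Job 3: processing = 15, completes at 39
  Job 4: processing = 15, completes at 54
Sum of completion times = 127
Average completion time = 127/4 = 31.75

31.75


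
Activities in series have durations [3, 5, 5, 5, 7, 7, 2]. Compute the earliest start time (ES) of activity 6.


Activity 6 starts after activities 1 through 5 complete.
Predecessor durations: [3, 5, 5, 5, 7]
ES = 3 + 5 + 5 + 5 + 7 = 25

25


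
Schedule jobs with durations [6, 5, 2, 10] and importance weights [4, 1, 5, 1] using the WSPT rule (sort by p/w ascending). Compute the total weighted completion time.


Compute p/w ratios and sort ascending (WSPT): [(2, 5), (6, 4), (5, 1), (10, 1)]
Compute weighted completion times:
  Job (p=2,w=5): C=2, w*C=5*2=10
  Job (p=6,w=4): C=8, w*C=4*8=32
  Job (p=5,w=1): C=13, w*C=1*13=13
  Job (p=10,w=1): C=23, w*C=1*23=23
Total weighted completion time = 78

78


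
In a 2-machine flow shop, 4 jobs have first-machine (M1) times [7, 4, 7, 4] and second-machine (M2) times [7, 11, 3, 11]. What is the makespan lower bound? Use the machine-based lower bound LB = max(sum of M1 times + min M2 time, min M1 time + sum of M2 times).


LB1 = sum(M1 times) + min(M2 times) = 22 + 3 = 25
LB2 = min(M1 times) + sum(M2 times) = 4 + 32 = 36
Lower bound = max(LB1, LB2) = max(25, 36) = 36

36


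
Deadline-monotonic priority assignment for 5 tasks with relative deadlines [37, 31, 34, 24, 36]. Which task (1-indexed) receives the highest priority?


Sort tasks by relative deadline (ascending):
  Task 4: deadline = 24
  Task 2: deadline = 31
  Task 3: deadline = 34
  Task 5: deadline = 36
  Task 1: deadline = 37
Priority order (highest first): [4, 2, 3, 5, 1]
Highest priority task = 4

4


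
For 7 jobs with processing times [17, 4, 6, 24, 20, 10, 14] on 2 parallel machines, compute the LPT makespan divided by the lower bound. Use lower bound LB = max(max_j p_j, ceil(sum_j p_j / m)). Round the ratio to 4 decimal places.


LPT order: [24, 20, 17, 14, 10, 6, 4]
Machine loads after assignment: [48, 47]
LPT makespan = 48
Lower bound = max(max_job, ceil(total/2)) = max(24, 48) = 48
Ratio = 48 / 48 = 1.0

1.0


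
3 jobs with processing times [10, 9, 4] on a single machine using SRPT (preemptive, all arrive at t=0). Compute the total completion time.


Since all jobs arrive at t=0, SRPT equals SPT ordering.
SPT order: [4, 9, 10]
Completion times:
  Job 1: p=4, C=4
  Job 2: p=9, C=13
  Job 3: p=10, C=23
Total completion time = 4 + 13 + 23 = 40

40


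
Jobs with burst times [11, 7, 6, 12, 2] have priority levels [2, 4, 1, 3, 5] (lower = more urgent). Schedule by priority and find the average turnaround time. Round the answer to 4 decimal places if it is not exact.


Sort by priority (ascending = highest first):
Order: [(1, 6), (2, 11), (3, 12), (4, 7), (5, 2)]
Completion times:
  Priority 1, burst=6, C=6
  Priority 2, burst=11, C=17
  Priority 3, burst=12, C=29
  Priority 4, burst=7, C=36
  Priority 5, burst=2, C=38
Average turnaround = 126/5 = 25.2

25.2


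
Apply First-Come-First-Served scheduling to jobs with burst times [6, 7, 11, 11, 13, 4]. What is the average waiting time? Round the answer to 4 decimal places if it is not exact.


FCFS order (as given): [6, 7, 11, 11, 13, 4]
Waiting times:
  Job 1: wait = 0
  Job 2: wait = 6
  Job 3: wait = 13
  Job 4: wait = 24
  Job 5: wait = 35
  Job 6: wait = 48
Sum of waiting times = 126
Average waiting time = 126/6 = 21.0

21.0


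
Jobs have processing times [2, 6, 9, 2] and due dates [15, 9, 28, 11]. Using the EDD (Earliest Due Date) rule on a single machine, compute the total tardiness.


Sort by due date (EDD order): [(6, 9), (2, 11), (2, 15), (9, 28)]
Compute completion times and tardiness:
  Job 1: p=6, d=9, C=6, tardiness=max(0,6-9)=0
  Job 2: p=2, d=11, C=8, tardiness=max(0,8-11)=0
  Job 3: p=2, d=15, C=10, tardiness=max(0,10-15)=0
  Job 4: p=9, d=28, C=19, tardiness=max(0,19-28)=0
Total tardiness = 0

0


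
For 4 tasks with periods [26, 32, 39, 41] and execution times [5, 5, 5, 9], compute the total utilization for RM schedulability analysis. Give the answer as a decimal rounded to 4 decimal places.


Compute individual utilizations (exact fractions):
  Task 1: C/T = 5/26 (approx. 0.1923)
  Task 2: C/T = 5/32 (approx. 0.1563)
  Task 3: C/T = 5/39 (approx. 0.1282)
  Task 4: C/T = 9/41 (approx. 0.2195)
Total utilization U = 5/26 + 5/32 + 5/39 + 9/41 = 35627/51168
Rounded to 4 decimal places: U = 0.6963
RM (Liu & Layland) bound for 4 tasks = 0.756828; compare with U = 35627/51168 (approx. 0.696275)
U <= bound, so schedulable by RM sufficient condition.

0.6963


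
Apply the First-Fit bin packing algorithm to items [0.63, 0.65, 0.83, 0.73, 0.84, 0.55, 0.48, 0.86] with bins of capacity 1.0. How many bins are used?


Place items sequentially using First-Fit:
  Item 0.63 -> new Bin 1
  Item 0.65 -> new Bin 2
  Item 0.83 -> new Bin 3
  Item 0.73 -> new Bin 4
  Item 0.84 -> new Bin 5
  Item 0.55 -> new Bin 6
  Item 0.48 -> new Bin 7
  Item 0.86 -> new Bin 8
Total bins used = 8

8


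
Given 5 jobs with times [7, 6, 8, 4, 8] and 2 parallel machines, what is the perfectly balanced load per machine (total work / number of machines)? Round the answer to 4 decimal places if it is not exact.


Total processing time = 7 + 6 + 8 + 4 + 8 = 33
Number of machines = 2
Ideal balanced load = 33 / 2 = 16.5

16.5


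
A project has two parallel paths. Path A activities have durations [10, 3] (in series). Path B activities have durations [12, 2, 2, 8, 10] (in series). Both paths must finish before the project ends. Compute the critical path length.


Path A total = 10 + 3 = 13
Path B total = 12 + 2 + 2 + 8 + 10 = 34
Critical path = longest path = max(13, 34) = 34

34


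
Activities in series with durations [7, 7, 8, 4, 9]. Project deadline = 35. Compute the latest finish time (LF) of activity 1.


LF(activity 1) = deadline - sum of successor durations
Successors: activities 2 through 5 with durations [7, 8, 4, 9]
Sum of successor durations = 28
LF = 35 - 28 = 7

7


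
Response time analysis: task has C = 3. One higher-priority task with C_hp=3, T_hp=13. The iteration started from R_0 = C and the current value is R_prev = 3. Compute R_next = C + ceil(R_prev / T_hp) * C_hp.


R_next = C + ceil(R_prev / T_hp) * C_hp
ceil(3 / 13) = ceil(0.2308) = 1
Interference = 1 * 3 = 3
R_next = 3 + 3 = 6

6


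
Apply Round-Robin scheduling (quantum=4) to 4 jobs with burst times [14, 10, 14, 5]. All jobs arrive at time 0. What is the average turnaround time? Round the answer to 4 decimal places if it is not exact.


Time quantum = 4
Execution trace:
  J1 runs 4 units, time = 4
  J2 runs 4 units, time = 8
  J3 runs 4 units, time = 12
  J4 runs 4 units, time = 16
  J1 runs 4 units, time = 20
  J2 runs 4 units, time = 24
  J3 runs 4 units, time = 28
  J4 runs 1 units, time = 29
  J1 runs 4 units, time = 33
  J2 runs 2 units, time = 35
  J3 runs 4 units, time = 39
  J1 runs 2 units, time = 41
  J3 runs 2 units, time = 43
Finish times: [41, 35, 43, 29]
Average turnaround = 148/4 = 37.0

37.0


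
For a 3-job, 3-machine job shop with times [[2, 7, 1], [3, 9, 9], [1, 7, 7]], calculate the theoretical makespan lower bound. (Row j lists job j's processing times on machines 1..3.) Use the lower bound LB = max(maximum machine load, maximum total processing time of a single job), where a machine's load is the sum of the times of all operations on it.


Machine loads:
  Machine 1: 2 + 3 + 1 = 6
  Machine 2: 7 + 9 + 7 = 23
  Machine 3: 1 + 9 + 7 = 17
Max machine load = 23
Job totals:
  Job 1: 10
  Job 2: 21
  Job 3: 15
Max job total = 21
Lower bound = max(23, 21) = 23

23


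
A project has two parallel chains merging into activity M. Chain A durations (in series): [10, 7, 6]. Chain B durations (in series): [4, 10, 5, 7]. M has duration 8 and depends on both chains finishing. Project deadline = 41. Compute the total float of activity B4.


Forward pass: ES(B4) = sum of predecessors on chain B = 19
EF = ES + duration = 19 + 7 = 26
Backward pass: LF(M) = deadline = 41; LS(M) = 41 - 8 = 33
LF(B4) = LS(M) - sum(successors on chain B) = 33 - 0 = 33
LS = LF - duration = 33 - 7 = 26
Total float = LS - ES = 26 - 19 = 7

7


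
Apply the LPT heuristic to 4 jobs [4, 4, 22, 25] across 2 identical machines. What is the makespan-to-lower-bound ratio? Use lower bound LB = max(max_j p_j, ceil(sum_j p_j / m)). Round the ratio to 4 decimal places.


LPT order: [25, 22, 4, 4]
Machine loads after assignment: [29, 26]
LPT makespan = 29
Lower bound = max(max_job, ceil(total/2)) = max(25, 28) = 28
Ratio = 29 / 28 = 1.0357

1.0357


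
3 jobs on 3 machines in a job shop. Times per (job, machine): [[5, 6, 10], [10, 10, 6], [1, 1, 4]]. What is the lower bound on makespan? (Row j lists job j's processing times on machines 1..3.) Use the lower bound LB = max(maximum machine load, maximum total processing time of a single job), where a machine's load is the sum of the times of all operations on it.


Machine loads:
  Machine 1: 5 + 10 + 1 = 16
  Machine 2: 6 + 10 + 1 = 17
  Machine 3: 10 + 6 + 4 = 20
Max machine load = 20
Job totals:
  Job 1: 21
  Job 2: 26
  Job 3: 6
Max job total = 26
Lower bound = max(20, 26) = 26

26


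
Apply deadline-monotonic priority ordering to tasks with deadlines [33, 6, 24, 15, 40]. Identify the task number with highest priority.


Sort tasks by relative deadline (ascending):
  Task 2: deadline = 6
  Task 4: deadline = 15
  Task 3: deadline = 24
  Task 1: deadline = 33
  Task 5: deadline = 40
Priority order (highest first): [2, 4, 3, 1, 5]
Highest priority task = 2

2


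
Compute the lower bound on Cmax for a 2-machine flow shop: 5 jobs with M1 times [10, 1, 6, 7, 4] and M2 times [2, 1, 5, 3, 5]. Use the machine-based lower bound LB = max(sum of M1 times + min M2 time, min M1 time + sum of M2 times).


LB1 = sum(M1 times) + min(M2 times) = 28 + 1 = 29
LB2 = min(M1 times) + sum(M2 times) = 1 + 16 = 17
Lower bound = max(LB1, LB2) = max(29, 17) = 29

29


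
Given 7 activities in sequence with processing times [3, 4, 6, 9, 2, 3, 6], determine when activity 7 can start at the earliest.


Activity 7 starts after activities 1 through 6 complete.
Predecessor durations: [3, 4, 6, 9, 2, 3]
ES = 3 + 4 + 6 + 9 + 2 + 3 = 27

27


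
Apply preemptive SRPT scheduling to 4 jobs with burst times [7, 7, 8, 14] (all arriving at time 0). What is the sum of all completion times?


Since all jobs arrive at t=0, SRPT equals SPT ordering.
SPT order: [7, 7, 8, 14]
Completion times:
  Job 1: p=7, C=7
  Job 2: p=7, C=14
  Job 3: p=8, C=22
  Job 4: p=14, C=36
Total completion time = 7 + 14 + 22 + 36 = 79

79


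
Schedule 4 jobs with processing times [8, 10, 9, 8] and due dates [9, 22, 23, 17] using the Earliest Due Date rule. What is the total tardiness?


Sort by due date (EDD order): [(8, 9), (8, 17), (10, 22), (9, 23)]
Compute completion times and tardiness:
  Job 1: p=8, d=9, C=8, tardiness=max(0,8-9)=0
  Job 2: p=8, d=17, C=16, tardiness=max(0,16-17)=0
  Job 3: p=10, d=22, C=26, tardiness=max(0,26-22)=4
  Job 4: p=9, d=23, C=35, tardiness=max(0,35-23)=12
Total tardiness = 16

16


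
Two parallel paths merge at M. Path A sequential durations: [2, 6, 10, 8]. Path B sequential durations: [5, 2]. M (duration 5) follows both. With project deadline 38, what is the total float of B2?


Forward pass: ES(B2) = sum of predecessors on chain B = 5
EF = ES + duration = 5 + 2 = 7
Backward pass: LF(M) = deadline = 38; LS(M) = 38 - 5 = 33
LF(B2) = LS(M) - sum(successors on chain B) = 33 - 0 = 33
LS = LF - duration = 33 - 2 = 31
Total float = LS - ES = 31 - 5 = 26

26


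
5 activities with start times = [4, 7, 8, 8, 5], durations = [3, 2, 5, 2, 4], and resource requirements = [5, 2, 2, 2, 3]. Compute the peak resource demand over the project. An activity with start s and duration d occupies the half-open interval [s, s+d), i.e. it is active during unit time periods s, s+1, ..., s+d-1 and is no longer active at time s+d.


Each activity i is active on [start_i, start_i + duration_i).
Compute total resource usage per time slot:
  t=0: active resources = [], total = 0
  t=1: active resources = [], total = 0
  t=2: active resources = [], total = 0
  t=3: active resources = [], total = 0
  t=4: active resources = [5], total = 5
  t=5: active resources = [5, 3], total = 8
  t=6: active resources = [5, 3], total = 8
  t=7: active resources = [2, 3], total = 5
  t=8: active resources = [2, 2, 2, 3], total = 9
  t=9: active resources = [2, 2], total = 4
  t=10: active resources = [2], total = 2
  t=11: active resources = [2], total = 2
  t=12: active resources = [2], total = 2
Peak resource demand = 9

9


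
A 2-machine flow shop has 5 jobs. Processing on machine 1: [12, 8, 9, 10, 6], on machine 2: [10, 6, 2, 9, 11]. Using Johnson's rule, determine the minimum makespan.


Apply Johnson's rule:
  Group 1 (a <= b): [(5, 6, 11)]
  Group 2 (a > b): [(1, 12, 10), (4, 10, 9), (2, 8, 6), (3, 9, 2)]
Optimal job order: [5, 1, 4, 2, 3]
Schedule:
  Job 5: M1 done at 6, M2 done at 17
  Job 1: M1 done at 18, M2 done at 28
  Job 4: M1 done at 28, M2 done at 37
  Job 2: M1 done at 36, M2 done at 43
  Job 3: M1 done at 45, M2 done at 47
Makespan = 47

47


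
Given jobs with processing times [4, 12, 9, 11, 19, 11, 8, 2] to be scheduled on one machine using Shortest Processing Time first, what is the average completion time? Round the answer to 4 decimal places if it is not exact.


Sort jobs by processing time (SPT order): [2, 4, 8, 9, 11, 11, 12, 19]
Compute completion times sequentially:
  Job 1: processing = 2, completes at 2
  Job 2: processing = 4, completes at 6
  Job 3: processing = 8, completes at 14
  Job 4: processing = 9, completes at 23
  Job 5: processing = 11, completes at 34
  Job 6: processing = 11, completes at 45
  Job 7: processing = 12, completes at 57
  Job 8: processing = 19, completes at 76
Sum of completion times = 257
Average completion time = 257/8 = 32.125

32.125


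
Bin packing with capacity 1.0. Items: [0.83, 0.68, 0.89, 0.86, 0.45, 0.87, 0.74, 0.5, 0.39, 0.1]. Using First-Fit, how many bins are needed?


Place items sequentially using First-Fit:
  Item 0.83 -> new Bin 1
  Item 0.68 -> new Bin 2
  Item 0.89 -> new Bin 3
  Item 0.86 -> new Bin 4
  Item 0.45 -> new Bin 5
  Item 0.87 -> new Bin 6
  Item 0.74 -> new Bin 7
  Item 0.5 -> Bin 5 (now 0.95)
  Item 0.39 -> new Bin 8
  Item 0.1 -> Bin 1 (now 0.93)
Total bins used = 8

8


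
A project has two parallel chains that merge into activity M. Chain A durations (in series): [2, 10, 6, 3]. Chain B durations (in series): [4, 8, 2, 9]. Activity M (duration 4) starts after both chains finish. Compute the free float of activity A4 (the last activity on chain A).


ES(A4) = sum of predecessors on chain A = 18
EF(A4) = ES + duration = 18 + 3 = 21
Successor of A4 is M. ES(M) = max(sum(A), sum(B)) = max(21, 23) = 23
Free float = ES(successor) - EF(current) = 23 - 21 = 2

2


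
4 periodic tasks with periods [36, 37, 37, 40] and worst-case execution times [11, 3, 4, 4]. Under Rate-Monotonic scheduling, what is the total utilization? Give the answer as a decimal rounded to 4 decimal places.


Compute individual utilizations (exact fractions):
  Task 1: C/T = 11/36 (approx. 0.3056)
  Task 2: C/T = 3/37 (approx. 0.0811)
  Task 3: C/T = 4/37 (approx. 0.1081)
  Task 4: C/T = 4/40 = 1/10 (approx. 0.1)
Total utilization U = 11/36 + 3/37 + 4/37 + 1/10 = 3961/6660
Rounded to 4 decimal places: U = 0.5947
RM (Liu & Layland) bound for 4 tasks = 0.756828; compare with U = 3961/6660 (approx. 0.594745)
U <= bound, so schedulable by RM sufficient condition.

0.5947


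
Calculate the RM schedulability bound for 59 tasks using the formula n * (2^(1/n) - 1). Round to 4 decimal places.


Compute 2^(1/59) = 1.0118175391
Subtract 1: 1.0118175391 - 1 = 0.0118175391
Multiply by n: 59 * 0.0118175391 = 0.6972348069
Round to 4 dp: 0.6972

0.6972


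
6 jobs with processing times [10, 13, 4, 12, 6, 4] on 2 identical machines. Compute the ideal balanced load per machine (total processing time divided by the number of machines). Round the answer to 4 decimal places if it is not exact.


Total processing time = 10 + 13 + 4 + 12 + 6 + 4 = 49
Number of machines = 2
Ideal balanced load = 49 / 2 = 24.5

24.5


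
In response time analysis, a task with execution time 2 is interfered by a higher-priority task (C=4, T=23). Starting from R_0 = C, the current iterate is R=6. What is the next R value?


R_next = C + ceil(R_prev / T_hp) * C_hp
ceil(6 / 23) = ceil(0.2609) = 1
Interference = 1 * 4 = 4
R_next = 2 + 4 = 6
R_next = R_prev, so the iteration has converged (response time = 6).

6


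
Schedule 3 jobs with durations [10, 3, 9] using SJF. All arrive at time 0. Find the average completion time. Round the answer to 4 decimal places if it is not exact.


SJF order (ascending): [3, 9, 10]
Completion times:
  Job 1: burst=3, C=3
  Job 2: burst=9, C=12
  Job 3: burst=10, C=22
Average completion = 37/3 = 12.3333

12.3333


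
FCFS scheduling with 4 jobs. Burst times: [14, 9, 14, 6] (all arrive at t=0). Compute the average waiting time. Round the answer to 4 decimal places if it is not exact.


FCFS order (as given): [14, 9, 14, 6]
Waiting times:
  Job 1: wait = 0
  Job 2: wait = 14
  Job 3: wait = 23
  Job 4: wait = 37
Sum of waiting times = 74
Average waiting time = 74/4 = 18.5

18.5


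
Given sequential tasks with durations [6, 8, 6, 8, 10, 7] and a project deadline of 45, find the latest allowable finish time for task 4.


LF(activity 4) = deadline - sum of successor durations
Successors: activities 5 through 6 with durations [10, 7]
Sum of successor durations = 17
LF = 45 - 17 = 28

28


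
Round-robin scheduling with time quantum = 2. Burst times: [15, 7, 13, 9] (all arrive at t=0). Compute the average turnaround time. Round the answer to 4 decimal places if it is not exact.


Time quantum = 2
Execution trace:
  J1 runs 2 units, time = 2
  J2 runs 2 units, time = 4
  J3 runs 2 units, time = 6
  J4 runs 2 units, time = 8
  J1 runs 2 units, time = 10
  J2 runs 2 units, time = 12
  J3 runs 2 units, time = 14
  J4 runs 2 units, time = 16
  J1 runs 2 units, time = 18
  J2 runs 2 units, time = 20
  J3 runs 2 units, time = 22
  J4 runs 2 units, time = 24
  J1 runs 2 units, time = 26
  J2 runs 1 units, time = 27
  J3 runs 2 units, time = 29
  J4 runs 2 units, time = 31
  J1 runs 2 units, time = 33
  J3 runs 2 units, time = 35
  J4 runs 1 units, time = 36
  J1 runs 2 units, time = 38
  J3 runs 2 units, time = 40
  J1 runs 2 units, time = 42
  J3 runs 1 units, time = 43
  J1 runs 1 units, time = 44
Finish times: [44, 27, 43, 36]
Average turnaround = 150/4 = 37.5

37.5


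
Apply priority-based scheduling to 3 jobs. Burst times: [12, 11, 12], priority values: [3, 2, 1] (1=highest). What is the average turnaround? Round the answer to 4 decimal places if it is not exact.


Sort by priority (ascending = highest first):
Order: [(1, 12), (2, 11), (3, 12)]
Completion times:
  Priority 1, burst=12, C=12
  Priority 2, burst=11, C=23
  Priority 3, burst=12, C=35
Average turnaround = 70/3 = 23.3333

23.3333


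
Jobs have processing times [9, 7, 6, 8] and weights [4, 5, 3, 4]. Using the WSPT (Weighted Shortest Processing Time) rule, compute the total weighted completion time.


Compute p/w ratios and sort ascending (WSPT): [(7, 5), (6, 3), (8, 4), (9, 4)]
Compute weighted completion times:
  Job (p=7,w=5): C=7, w*C=5*7=35
  Job (p=6,w=3): C=13, w*C=3*13=39
  Job (p=8,w=4): C=21, w*C=4*21=84
  Job (p=9,w=4): C=30, w*C=4*30=120
Total weighted completion time = 278

278


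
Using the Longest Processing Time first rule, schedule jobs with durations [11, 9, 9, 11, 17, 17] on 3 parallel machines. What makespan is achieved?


Sort jobs in decreasing order (LPT): [17, 17, 11, 11, 9, 9]
Assign each job to the least loaded machine:
  Machine 1: jobs [17, 9], load = 26
  Machine 2: jobs [17, 9], load = 26
  Machine 3: jobs [11, 11], load = 22
Makespan = max load = 26

26


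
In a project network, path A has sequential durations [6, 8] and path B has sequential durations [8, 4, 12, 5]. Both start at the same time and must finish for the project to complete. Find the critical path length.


Path A total = 6 + 8 = 14
Path B total = 8 + 4 + 12 + 5 = 29
Critical path = longest path = max(14, 29) = 29

29


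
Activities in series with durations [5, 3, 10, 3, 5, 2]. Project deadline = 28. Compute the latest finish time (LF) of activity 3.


LF(activity 3) = deadline - sum of successor durations
Successors: activities 4 through 6 with durations [3, 5, 2]
Sum of successor durations = 10
LF = 28 - 10 = 18

18


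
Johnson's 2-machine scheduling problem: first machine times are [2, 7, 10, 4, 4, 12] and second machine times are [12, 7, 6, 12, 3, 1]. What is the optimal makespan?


Apply Johnson's rule:
  Group 1 (a <= b): [(1, 2, 12), (4, 4, 12), (2, 7, 7)]
  Group 2 (a > b): [(3, 10, 6), (5, 4, 3), (6, 12, 1)]
Optimal job order: [1, 4, 2, 3, 5, 6]
Schedule:
  Job 1: M1 done at 2, M2 done at 14
  Job 4: M1 done at 6, M2 done at 26
  Job 2: M1 done at 13, M2 done at 33
  Job 3: M1 done at 23, M2 done at 39
  Job 5: M1 done at 27, M2 done at 42
  Job 6: M1 done at 39, M2 done at 43
Makespan = 43

43


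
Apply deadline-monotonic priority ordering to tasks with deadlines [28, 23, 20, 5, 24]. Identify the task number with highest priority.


Sort tasks by relative deadline (ascending):
  Task 4: deadline = 5
  Task 3: deadline = 20
  Task 2: deadline = 23
  Task 5: deadline = 24
  Task 1: deadline = 28
Priority order (highest first): [4, 3, 2, 5, 1]
Highest priority task = 4

4
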